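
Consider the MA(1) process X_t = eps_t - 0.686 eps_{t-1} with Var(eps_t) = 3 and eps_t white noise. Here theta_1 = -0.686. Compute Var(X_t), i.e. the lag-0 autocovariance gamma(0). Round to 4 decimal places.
\gamma(0) = 4.4118

For an MA(q) process X_t = eps_t + sum_i theta_i eps_{t-i} with
Var(eps_t) = sigma^2, the variance is
  gamma(0) = sigma^2 * (1 + sum_i theta_i^2).
  sum_i theta_i^2 = (-0.686)^2 = 0.470596.
  gamma(0) = 3 * (1 + 0.470596) = 3 * 1.470596 = 4.411788, which rounds to 4.4118.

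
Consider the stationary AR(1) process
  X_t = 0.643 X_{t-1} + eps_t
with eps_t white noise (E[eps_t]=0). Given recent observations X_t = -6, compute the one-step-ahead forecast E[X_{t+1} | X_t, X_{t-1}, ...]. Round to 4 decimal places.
E[X_{t+1} \mid \mathcal F_t] = -3.8580

For an AR(p) model X_t = c + sum_i phi_i X_{t-i} + eps_t, the
one-step-ahead conditional mean is
  E[X_{t+1} | X_t, ...] = c + sum_i phi_i X_{t+1-i}.
Substitute known values:
  E[X_{t+1} | ...] = (0.643) * (-6)
                   = -3.8580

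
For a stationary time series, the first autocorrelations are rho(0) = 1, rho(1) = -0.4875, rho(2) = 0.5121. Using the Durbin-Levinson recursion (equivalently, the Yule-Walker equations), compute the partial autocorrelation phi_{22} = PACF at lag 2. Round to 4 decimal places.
\phi_{22} = 0.3600

The PACF at lag k is phi_{kk}, the last component of the solution
to the Yule-Walker system G_k phi = r_k where
  (G_k)_{ij} = rho(|i - j|), (r_k)_i = rho(i), i,j = 1..k.
Equivalently, Durbin-Levinson gives phi_{kk} iteratively:
  phi_{11} = rho(1)
  phi_{kk} = [rho(k) - sum_{j=1..k-1} phi_{k-1,j} rho(k-j)]
            / [1 - sum_{j=1..k-1} phi_{k-1,j} rho(j)],
  phi_{k,j} = phi_{k-1,j} - phi_{kk} phi_{k-1,k-j},  j = 1..k-1.
Step k = 1:
  phi_11 = rho(1) = -0.4875.
Step k = 2:
  phi_22 = [rho(2) - phi_11 rho(1)] / [1 - phi_11 rho(1)] = [0.5121 - (-0.4875)(-0.4875)] / [1 - (-0.4875)(-0.4875)]
         = 0.27444375 / 0.76234375 = 0.36.
Therefore phi_{22} = 0.3600.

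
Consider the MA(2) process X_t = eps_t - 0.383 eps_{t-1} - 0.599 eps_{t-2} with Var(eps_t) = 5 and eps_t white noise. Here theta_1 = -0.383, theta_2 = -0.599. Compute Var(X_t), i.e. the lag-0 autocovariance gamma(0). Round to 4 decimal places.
\gamma(0) = 7.5275

For an MA(q) process X_t = eps_t + sum_i theta_i eps_{t-i} with
Var(eps_t) = sigma^2, the variance is
  gamma(0) = sigma^2 * (1 + sum_i theta_i^2).
  sum_i theta_i^2 = (-0.383)^2 + (-0.599)^2 = 0.146689 + 0.358801 = 0.50549.
  gamma(0) = 5 * (1 + 0.50549) = 5 * 1.50549 = 7.52745, which rounds to 7.5275.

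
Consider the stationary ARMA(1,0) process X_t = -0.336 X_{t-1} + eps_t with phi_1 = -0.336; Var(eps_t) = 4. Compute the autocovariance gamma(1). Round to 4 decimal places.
\gamma(1) = -1.5150

Multiply the model equation by X_{t-k} and take expectations. With theta_0 = psi_0 = 1 and psi_j the MA(infinity) weights, this gives
  gamma(k) - sum_i phi_i gamma(k-i) = c_k,
  c_k = sigma^2 * sum_{j=k..q} theta_j psi_{j-k}   (c_k = 0 for k > q),
using gamma(-m) = gamma(m).
Pure AR (q = 0): c_0 = sigma^2 = 4, c_k = 0 for k >= 1.
Equations for k = 0 and k = 1 (AR order 1):
  gamma(0) = phi_1 gamma(1) + c_0
  gamma(1) = phi_1 gamma(0) + c_1
Substituting the second into the first: gamma(0) (1 - phi_1^2) = c_0 + phi_1 c_1, so
  gamma(0) = c_0 / (1 - phi_1^2) = 4 / (1 - (-0.336)^2) = 4 / 0.887104 = 4.509054.
  gamma(1) = phi_1 gamma(0) = (-0.336)(4.509054) = -1.515042.
Therefore gamma(1) = -1.5150 (to 4 decimal places).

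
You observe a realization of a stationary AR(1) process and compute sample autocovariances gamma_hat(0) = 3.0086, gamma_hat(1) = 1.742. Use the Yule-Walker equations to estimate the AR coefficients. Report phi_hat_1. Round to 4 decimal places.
\hat\phi_{1} = 0.5790

The Yule-Walker equations for an AR(p) process read, in matrix form,
  Gamma_p phi = r_p,   with   (Gamma_p)_{ij} = gamma(|i - j|),
                       (r_p)_i = gamma(i),   i,j = 1..p.
Substitute the sample gammas (Toeplitz matrix and right-hand side of size 1):
  Gamma_p = [[3.0086]]
  r_p     = [1.742]
With p = 1 this is the single equation gamma(0) phi_1 = gamma(1):
  phi_hat_1 = gamma(1) / gamma(0) = 1.742 / 3.0086 = 0.5790.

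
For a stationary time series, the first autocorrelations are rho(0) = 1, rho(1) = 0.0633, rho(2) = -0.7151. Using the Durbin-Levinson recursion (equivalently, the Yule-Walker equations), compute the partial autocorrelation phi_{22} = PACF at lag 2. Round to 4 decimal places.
\phi_{22} = -0.7220

The PACF at lag k is phi_{kk}, the last component of the solution
to the Yule-Walker system G_k phi = r_k where
  (G_k)_{ij} = rho(|i - j|), (r_k)_i = rho(i), i,j = 1..k.
Equivalently, Durbin-Levinson gives phi_{kk} iteratively:
  phi_{11} = rho(1)
  phi_{kk} = [rho(k) - sum_{j=1..k-1} phi_{k-1,j} rho(k-j)]
            / [1 - sum_{j=1..k-1} phi_{k-1,j} rho(j)],
  phi_{k,j} = phi_{k-1,j} - phi_{kk} phi_{k-1,k-j},  j = 1..k-1.
Step k = 1:
  phi_11 = rho(1) = 0.0633.
Step k = 2:
  phi_22 = [rho(2) - phi_11 rho(1)] / [1 - phi_11 rho(1)] = [-0.7151 - (0.0633)(0.0633)] / [1 - (0.0633)(0.0633)]
         = -0.71910689 / 0.99599311 = -0.722.
Therefore phi_{22} = -0.7220.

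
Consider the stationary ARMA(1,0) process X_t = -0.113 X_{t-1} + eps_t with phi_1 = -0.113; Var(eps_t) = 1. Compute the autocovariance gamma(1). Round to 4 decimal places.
\gamma(1) = -0.1145

Multiply the model equation by X_{t-k} and take expectations. With theta_0 = psi_0 = 1 and psi_j the MA(infinity) weights, this gives
  gamma(k) - sum_i phi_i gamma(k-i) = c_k,
  c_k = sigma^2 * sum_{j=k..q} theta_j psi_{j-k}   (c_k = 0 for k > q),
using gamma(-m) = gamma(m).
Pure AR (q = 0): c_0 = sigma^2 = 1, c_k = 0 for k >= 1.
Equations for k = 0 and k = 1 (AR order 1):
  gamma(0) = phi_1 gamma(1) + c_0
  gamma(1) = phi_1 gamma(0) + c_1
Substituting the second into the first: gamma(0) (1 - phi_1^2) = c_0 + phi_1 c_1, so
  gamma(0) = c_0 / (1 - phi_1^2) = 1 / (1 - (-0.113)^2) = 1 / 0.987231 = 1.012934.
  gamma(1) = phi_1 gamma(0) = (-0.113)(1.012934) = -0.114462.
Therefore gamma(1) = -0.1145 (to 4 decimal places).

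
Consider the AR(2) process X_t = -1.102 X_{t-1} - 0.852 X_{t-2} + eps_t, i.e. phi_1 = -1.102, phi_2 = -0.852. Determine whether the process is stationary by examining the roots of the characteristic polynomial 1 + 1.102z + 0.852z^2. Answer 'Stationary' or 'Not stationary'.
\text{Stationary}

The AR(p) characteristic polynomial is P(z) = 1 + 1.102z + 0.852z^2.
Stationarity requires all roots to lie outside the unit circle, i.e. |z| > 1 for every root.
Set 1 + (1.102) z + (0.852) z^2 = 0, i.e. a z^2 + b z + c = 0 with a = 0.852, b = 1.102, c = 1.
Discriminant D = b^2 - 4ac = (1.102)^2 - 4*(0.852)*1 = 1.214404 - (3.408) = -2.193596.
D < 0, so the roots are the complex-conjugate pair z = (-b +/- i sqrt(-D)) / (2a) = -0.6467 +/- 0.8692i.
For a conjugate pair |z|^2 = z * conj(z) = (product of roots) = c/a = 1/(0.852) = 1.173709, so |z| = sqrt(1.173709) = 1.0834 for both roots.
Moduli of all roots: 1.0834, 1.0834.
All moduli strictly greater than 1? Yes.
Verdict: Stationary.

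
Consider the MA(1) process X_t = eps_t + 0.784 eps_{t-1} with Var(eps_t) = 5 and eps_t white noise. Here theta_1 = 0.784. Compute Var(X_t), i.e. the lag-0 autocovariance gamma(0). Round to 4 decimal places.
\gamma(0) = 8.0733

For an MA(q) process X_t = eps_t + sum_i theta_i eps_{t-i} with
Var(eps_t) = sigma^2, the variance is
  gamma(0) = sigma^2 * (1 + sum_i theta_i^2).
  sum_i theta_i^2 = (0.784)^2 = 0.614656.
  gamma(0) = 5 * (1 + 0.614656) = 5 * 1.614656 = 8.07328, which rounds to 8.0733.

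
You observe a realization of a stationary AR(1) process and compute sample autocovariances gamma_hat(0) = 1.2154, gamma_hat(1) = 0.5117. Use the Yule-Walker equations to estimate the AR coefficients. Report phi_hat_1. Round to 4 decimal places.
\hat\phi_{1} = 0.4210

The Yule-Walker equations for an AR(p) process read, in matrix form,
  Gamma_p phi = r_p,   with   (Gamma_p)_{ij} = gamma(|i - j|),
                       (r_p)_i = gamma(i),   i,j = 1..p.
Substitute the sample gammas (Toeplitz matrix and right-hand side of size 1):
  Gamma_p = [[1.2154]]
  r_p     = [0.5117]
With p = 1 this is the single equation gamma(0) phi_1 = gamma(1):
  phi_hat_1 = gamma(1) / gamma(0) = 0.5117 / 1.2154 = 0.4210.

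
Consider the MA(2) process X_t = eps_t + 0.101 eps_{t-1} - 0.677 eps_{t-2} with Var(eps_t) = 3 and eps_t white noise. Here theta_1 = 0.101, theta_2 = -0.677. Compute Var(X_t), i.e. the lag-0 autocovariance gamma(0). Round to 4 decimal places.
\gamma(0) = 4.4056

For an MA(q) process X_t = eps_t + sum_i theta_i eps_{t-i} with
Var(eps_t) = sigma^2, the variance is
  gamma(0) = sigma^2 * (1 + sum_i theta_i^2).
  sum_i theta_i^2 = (0.101)^2 + (-0.677)^2 = 0.010201 + 0.458329 = 0.46853.
  gamma(0) = 3 * (1 + 0.46853) = 3 * 1.46853 = 4.40559, which rounds to 4.4056.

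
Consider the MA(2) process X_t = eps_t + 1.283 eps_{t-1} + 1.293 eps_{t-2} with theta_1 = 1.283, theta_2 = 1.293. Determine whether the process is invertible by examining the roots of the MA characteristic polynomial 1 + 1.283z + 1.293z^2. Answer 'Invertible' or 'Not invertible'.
\text{Not invertible}

The MA(q) characteristic polynomial is P(z) = 1 + 1.283z + 1.293z^2.
Invertibility requires all roots to lie outside the unit circle, i.e. |z| > 1 for every root.
Set 1 + (1.283) z + (1.293) z^2 = 0, i.e. a z^2 + b z + c = 0 with a = 1.293, b = 1.283, c = 1.
Discriminant D = b^2 - 4ac = (1.283)^2 - 4*(1.293)*1 = 1.646089 - (5.172) = -3.525911.
D < 0, so the roots are the complex-conjugate pair z = (-b +/- i sqrt(-D)) / (2a) = -0.4961 +/- 0.7261i.
For a conjugate pair |z|^2 = z * conj(z) = (product of roots) = c/a = 1/(1.293) = 0.773395, so |z| = sqrt(0.773395) = 0.8794 for both roots.
Moduli of all roots: 0.8794, 0.8794.
All moduli strictly greater than 1? No.
Verdict: Not invertible.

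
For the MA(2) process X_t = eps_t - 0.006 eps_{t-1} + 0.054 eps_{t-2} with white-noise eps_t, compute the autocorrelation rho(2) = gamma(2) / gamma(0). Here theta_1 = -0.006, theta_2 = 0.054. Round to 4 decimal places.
\rho(2) = 0.0538

For an MA(q) process with theta_0 = 1, the autocovariance is
  gamma(k) = sigma^2 * sum_{i=0..q-k} theta_i * theta_{i+k},
and rho(k) = gamma(k) / gamma(0). Sigma^2 cancels.
  numerator   = (1)*(0.054) = 0.054.
  denominator = (1)^2 + (-0.006)^2 + (0.054)^2 = 1.002952.
  rho(2) = 0.054 / 1.002952 = 0.0538.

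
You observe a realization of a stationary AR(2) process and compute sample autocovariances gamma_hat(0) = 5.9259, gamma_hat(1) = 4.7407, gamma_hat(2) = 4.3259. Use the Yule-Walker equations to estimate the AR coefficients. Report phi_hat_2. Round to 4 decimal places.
\hat\phi_{2} = 0.2500

The Yule-Walker equations for an AR(p) process read, in matrix form,
  Gamma_p phi = r_p,   with   (Gamma_p)_{ij} = gamma(|i - j|),
                       (r_p)_i = gamma(i),   i,j = 1..p.
Substitute the sample gammas (Toeplitz matrix and right-hand side of size 2):
  Gamma_p = [[5.9259, 4.7407], [4.7407, 5.9259]]
  r_p     = [4.7407, 4.3259]
Written out:
  5.9259 phi_1 + 4.7407 phi_2 = 4.7407
  4.7407 phi_1 + 5.9259 phi_2 = 4.3259
Solve by Cramer's rule:
  det = gamma(0)^2 - gamma(1)^2 = (5.9259)^2 - (4.7407)^2 = 35.11629081 - 22.47423649 = 12.64205432
  phi_hat_1 = [gamma(1) gamma(0) - gamma(1) gamma(2)] / det = [(4.7407)(5.9259) - (4.7407)(4.3259)] / 12.64205432 = 7.58512 / 12.64205432 = 0.6
  phi_hat_2 = [gamma(0) gamma(2) - gamma(1)^2] / det = [(5.9259)(4.3259) - (4.7407)^2] / 12.64205432 = 3.16061432 / 12.64205432 = 0.25
So phi_hat = [0.6000, 0.2500].
Therefore phi_hat_2 = 0.2500.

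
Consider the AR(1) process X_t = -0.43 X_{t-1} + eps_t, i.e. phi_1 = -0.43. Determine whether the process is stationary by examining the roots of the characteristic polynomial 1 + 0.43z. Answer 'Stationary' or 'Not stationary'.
\text{Stationary}

The AR(p) characteristic polynomial is P(z) = 1 + 0.43z.
Stationarity requires all roots to lie outside the unit circle, i.e. |z| > 1 for every root.
This is linear in z: 1 + (0.43) z = 0  =>  z = -1/(0.43) = -2.325581,  |z| = 2.325581.
Moduli of all roots: 2.3256.
All moduli strictly greater than 1? Yes.
Verdict: Stationary.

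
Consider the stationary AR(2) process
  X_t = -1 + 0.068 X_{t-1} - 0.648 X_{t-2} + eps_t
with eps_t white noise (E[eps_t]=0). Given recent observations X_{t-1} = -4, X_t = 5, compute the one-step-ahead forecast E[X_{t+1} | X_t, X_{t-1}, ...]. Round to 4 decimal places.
E[X_{t+1} \mid \mathcal F_t] = 1.9320

For an AR(p) model X_t = c + sum_i phi_i X_{t-i} + eps_t, the
one-step-ahead conditional mean is
  E[X_{t+1} | X_t, ...] = c + sum_i phi_i X_{t+1-i}.
Substitute known values:
  E[X_{t+1} | ...] = -1 + (0.068) * (5) + (-0.648) * (-4)
                   = 1.9320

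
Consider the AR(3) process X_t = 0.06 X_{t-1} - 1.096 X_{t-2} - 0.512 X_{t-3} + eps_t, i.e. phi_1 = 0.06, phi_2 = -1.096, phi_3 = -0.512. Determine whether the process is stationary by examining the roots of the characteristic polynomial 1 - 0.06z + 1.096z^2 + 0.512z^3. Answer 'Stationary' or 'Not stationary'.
\text{Not stationary}

The AR(p) characteristic polynomial is P(z) = 1 - 0.06z + 1.096z^2 + 0.512z^3.
Stationarity requires all roots to lie outside the unit circle, i.e. |z| > 1 for every root.
Degree 3: look for a simple real root z0 first, then factor out (1 - z/z0) and solve the remaining quadratic.
Testing z0 = -2.5: P(-2.5) = 1 + (-0.06)(-2.5) + (1.096)(-2.5)^2 + (0.512)(-2.5)^3
  = 1 + (0.15) + (6.85) + (-8) = 0.  So z_0 = -2.5 is a root, |z_0| = 2.5.
Divide out the factor (1 + 0.4 z) = (1 - z/z0) (since 1/z0 = -0.4):
  P(z) = (1 + 0.4 z)(1 + (-0.46) z + (1.28) z^2)
  [check: z-coef -0.46 - (-0.4) = -0.06; z^2-coef 1.28 - (-0.4)(-0.46) = 1.096; z^3-coef -(-0.4)(1.28) = 0.512.]
Remaining roots from the quadratic factor 1 + (-0.46) z + (1.28) z^2:
  Set 1 + (-0.46) z + (1.28) z^2 = 0, i.e. a z^2 + b z + c = 0 with a = 1.28, b = -0.46, c = 1.
  Discriminant D = b^2 - 4ac = (-0.46)^2 - 4*(1.28)*1 = 0.2116 - (5.12) = -4.9084.
  D < 0, so the roots are the complex-conjugate pair z = (-b +/- i sqrt(-D)) / (2a) = 0.1797 +/- 0.8654i.
  For a conjugate pair |z|^2 = z * conj(z) = (product of roots) = c/a = 1/(1.28) = 0.78125, so |z| = sqrt(0.78125) = 0.8839 for both roots.
Moduli of all roots: 2.5000, 0.8839, 0.8839.
All moduli strictly greater than 1? No.
Verdict: Not stationary.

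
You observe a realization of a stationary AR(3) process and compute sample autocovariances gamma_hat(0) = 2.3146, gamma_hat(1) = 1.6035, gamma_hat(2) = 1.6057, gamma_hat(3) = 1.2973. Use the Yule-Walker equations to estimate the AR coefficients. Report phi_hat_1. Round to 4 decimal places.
\hat\phi_{1} = 0.4150

The Yule-Walker equations for an AR(p) process read, in matrix form,
  Gamma_p phi = r_p,   with   (Gamma_p)_{ij} = gamma(|i - j|),
                       (r_p)_i = gamma(i),   i,j = 1..p.
Substitute the sample gammas (Toeplitz matrix and right-hand side of size 3):
  Gamma_p = [[2.3146, 1.6035, 1.6057], [1.6035, 2.3146, 1.6035], [1.6057, 1.6035, 2.3146]]
  r_p     = [1.6035, 1.6057, 1.2973]
Written out (R1..R3):
  (R1) 2.3146 phi_1 + 1.6035 phi_2 + 1.6057 phi_3 = 1.6035
  (R2) 1.6035 phi_1 + 2.3146 phi_2 + 1.6035 phi_3 = 1.6057
  (R3) 1.6057 phi_1 + 1.6035 phi_2 + 2.3146 phi_3 = 1.2973
Gaussian elimination:
  R2 <- R2 - (1.6035/2.3146) R1 = R2 - (0.692776) R1:  1.203733 phi_2 + 0.491109 phi_3 = 0.494833
  R3 <- R3 - (1.6057/2.3146) R1 = R3 - (0.693727) R1:  0.491109 phi_2 + 1.200683 phi_3 = 0.184909
  R3 <- R3 - (0.491109/1.203733) R2 = R3 - (0.407988) R2:  1.000316 phi_3 = -0.016977
Back-substitution:
  phi_hat_3 = -0.016977 / 1.000316 = -0.016972
  phi_hat_2 = (0.494833 - (0.491109)(-0.016972)) / 1.203733 = 0.418006
  phi_hat_1 = (1.6035 - (1.6035)(0.418006) - (1.6057)(-0.016972)) / 2.3146 = 0.414965
So phi_hat = [0.4150, 0.4180, -0.0170].
Therefore phi_hat_1 = 0.4150.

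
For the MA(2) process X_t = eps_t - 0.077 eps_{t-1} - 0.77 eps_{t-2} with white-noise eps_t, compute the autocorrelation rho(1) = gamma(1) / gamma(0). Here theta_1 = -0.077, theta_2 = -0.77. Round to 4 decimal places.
\rho(1) = -0.0111

For an MA(q) process with theta_0 = 1, the autocovariance is
  gamma(k) = sigma^2 * sum_{i=0..q-k} theta_i * theta_{i+k},
and rho(k) = gamma(k) / gamma(0). Sigma^2 cancels.
  numerator   = (1)*(-0.077) + (-0.077)*(-0.77) = -0.01771.
  denominator = (1)^2 + (-0.077)^2 + (-0.77)^2 = 1.598829.
  rho(1) = -0.01771 / 1.598829 = -0.0111.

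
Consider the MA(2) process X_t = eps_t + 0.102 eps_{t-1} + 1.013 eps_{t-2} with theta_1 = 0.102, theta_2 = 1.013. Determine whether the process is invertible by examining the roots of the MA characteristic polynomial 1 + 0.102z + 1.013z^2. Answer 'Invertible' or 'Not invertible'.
\text{Not invertible}

The MA(q) characteristic polynomial is P(z) = 1 + 0.102z + 1.013z^2.
Invertibility requires all roots to lie outside the unit circle, i.e. |z| > 1 for every root.
Set 1 + (0.102) z + (1.013) z^2 = 0, i.e. a z^2 + b z + c = 0 with a = 1.013, b = 0.102, c = 1.
Discriminant D = b^2 - 4ac = (0.102)^2 - 4*(1.013)*1 = 0.010404 - (4.052) = -4.041596.
D < 0, so the roots are the complex-conjugate pair z = (-b +/- i sqrt(-D)) / (2a) = -0.0503 +/- 0.9923i.
For a conjugate pair |z|^2 = z * conj(z) = (product of roots) = c/a = 1/(1.013) = 0.987167, so |z| = sqrt(0.987167) = 0.9936 for both roots.
Moduli of all roots: 0.9936, 0.9936.
All moduli strictly greater than 1? No.
Verdict: Not invertible.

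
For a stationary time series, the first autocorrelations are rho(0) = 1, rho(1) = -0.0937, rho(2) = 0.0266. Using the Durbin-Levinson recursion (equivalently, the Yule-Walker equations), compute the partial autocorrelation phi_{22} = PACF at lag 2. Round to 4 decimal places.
\phi_{22} = 0.0180

The PACF at lag k is phi_{kk}, the last component of the solution
to the Yule-Walker system G_k phi = r_k where
  (G_k)_{ij} = rho(|i - j|), (r_k)_i = rho(i), i,j = 1..k.
Equivalently, Durbin-Levinson gives phi_{kk} iteratively:
  phi_{11} = rho(1)
  phi_{kk} = [rho(k) - sum_{j=1..k-1} phi_{k-1,j} rho(k-j)]
            / [1 - sum_{j=1..k-1} phi_{k-1,j} rho(j)],
  phi_{k,j} = phi_{k-1,j} - phi_{kk} phi_{k-1,k-j},  j = 1..k-1.
Step k = 1:
  phi_11 = rho(1) = -0.0937.
Step k = 2:
  phi_22 = [rho(2) - phi_11 rho(1)] / [1 - phi_11 rho(1)] = [0.0266 - (-0.0937)(-0.0937)] / [1 - (-0.0937)(-0.0937)]
         = 0.01782031 / 0.99122031 = 0.018.
Therefore phi_{22} = 0.0180.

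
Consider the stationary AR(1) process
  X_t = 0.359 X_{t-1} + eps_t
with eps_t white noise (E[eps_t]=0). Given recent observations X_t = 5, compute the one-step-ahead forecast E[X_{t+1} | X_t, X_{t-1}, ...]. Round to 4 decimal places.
E[X_{t+1} \mid \mathcal F_t] = 1.7950

For an AR(p) model X_t = c + sum_i phi_i X_{t-i} + eps_t, the
one-step-ahead conditional mean is
  E[X_{t+1} | X_t, ...] = c + sum_i phi_i X_{t+1-i}.
Substitute known values:
  E[X_{t+1} | ...] = (0.359) * (5)
                   = 1.7950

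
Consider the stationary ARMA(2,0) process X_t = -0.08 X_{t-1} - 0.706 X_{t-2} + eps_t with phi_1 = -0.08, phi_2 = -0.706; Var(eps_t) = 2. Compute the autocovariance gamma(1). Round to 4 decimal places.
\gamma(1) = -0.1874

Multiply the model equation by X_{t-k} and take expectations. With theta_0 = psi_0 = 1 and psi_j the MA(infinity) weights, this gives
  gamma(k) - sum_i phi_i gamma(k-i) = c_k,
  c_k = sigma^2 * sum_{j=k..q} theta_j psi_{j-k}   (c_k = 0 for k > q),
using gamma(-m) = gamma(m).
Pure AR (q = 0): c_0 = sigma^2 = 2, c_k = 0 for k >= 1.
Equations for k = 0, 1, 2 (AR order 2, c_2 = 0):
  (E0) gamma(0) = phi_1 gamma(1) + phi_2 gamma(2) + c_0
  (E1) gamma(1) = phi_1 gamma(0) + phi_2 gamma(1) + c_1
  (E2) gamma(2) = phi_1 gamma(1) + phi_2 gamma(0)
From (E1): gamma(1) = A gamma(0) + B with
  A = phi_1 / (1 - phi_2) = -0.08 / 1.706 = -0.046893,   B = c_1 / (1 - phi_2) = 0 / 1.706 = 0.
Insert (E2) into (E0): gamma(0) (1 - phi_2^2) = phi_1 (1 + phi_2) gamma(1) + c_0.
  phi_1 (1 + phi_2) = (-0.08)(0.294) = -0.02352,   1 - phi_2^2 = 0.501564.
Replace gamma(1) by A gamma(0) + B and collect gamma(0):
  gamma(0) [0.501564 - (-0.02352)(-0.046893)] = c_0 = 2
  gamma(0) * 0.500461 = 2
  gamma(0) = 2 / 0.500461 = 3.996315.
  gamma(1) = A gamma(0) = (-0.046893)(3.996315) = -0.1874.
Therefore gamma(1) = -0.1874 (to 4 decimal places).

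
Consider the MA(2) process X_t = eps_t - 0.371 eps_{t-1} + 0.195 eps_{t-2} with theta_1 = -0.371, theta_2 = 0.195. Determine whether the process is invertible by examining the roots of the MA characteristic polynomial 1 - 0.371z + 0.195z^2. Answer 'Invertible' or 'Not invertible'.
\text{Invertible}

The MA(q) characteristic polynomial is P(z) = 1 - 0.371z + 0.195z^2.
Invertibility requires all roots to lie outside the unit circle, i.e. |z| > 1 for every root.
Set 1 + (-0.371) z + (0.195) z^2 = 0, i.e. a z^2 + b z + c = 0 with a = 0.195, b = -0.371, c = 1.
Discriminant D = b^2 - 4ac = (-0.371)^2 - 4*(0.195)*1 = 0.137641 - (0.78) = -0.642359.
D < 0, so the roots are the complex-conjugate pair z = (-b +/- i sqrt(-D)) / (2a) = 0.9513 +/- 2.0551i.
For a conjugate pair |z|^2 = z * conj(z) = (product of roots) = c/a = 1/(0.195) = 5.128205, so |z| = sqrt(5.128205) = 2.2646 for both roots.
Moduli of all roots: 2.2646, 2.2646.
All moduli strictly greater than 1? Yes.
Verdict: Invertible.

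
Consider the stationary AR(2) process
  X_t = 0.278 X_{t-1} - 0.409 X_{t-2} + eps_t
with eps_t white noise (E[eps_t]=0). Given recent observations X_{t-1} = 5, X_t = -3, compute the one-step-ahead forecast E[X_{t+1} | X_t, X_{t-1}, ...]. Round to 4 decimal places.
E[X_{t+1} \mid \mathcal F_t] = -2.8790

For an AR(p) model X_t = c + sum_i phi_i X_{t-i} + eps_t, the
one-step-ahead conditional mean is
  E[X_{t+1} | X_t, ...] = c + sum_i phi_i X_{t+1-i}.
Substitute known values:
  E[X_{t+1} | ...] = (0.278) * (-3) + (-0.409) * (5)
                   = -2.8790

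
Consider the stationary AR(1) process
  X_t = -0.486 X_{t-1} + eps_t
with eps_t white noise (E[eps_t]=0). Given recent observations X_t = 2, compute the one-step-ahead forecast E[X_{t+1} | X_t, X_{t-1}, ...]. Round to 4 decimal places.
E[X_{t+1} \mid \mathcal F_t] = -0.9720

For an AR(p) model X_t = c + sum_i phi_i X_{t-i} + eps_t, the
one-step-ahead conditional mean is
  E[X_{t+1} | X_t, ...] = c + sum_i phi_i X_{t+1-i}.
Substitute known values:
  E[X_{t+1} | ...] = (-0.486) * (2)
                   = -0.9720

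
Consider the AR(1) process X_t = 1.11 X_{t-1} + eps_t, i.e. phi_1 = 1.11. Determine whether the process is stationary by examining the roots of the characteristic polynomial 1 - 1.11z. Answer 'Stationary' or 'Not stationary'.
\text{Not stationary}

The AR(p) characteristic polynomial is P(z) = 1 - 1.11z.
Stationarity requires all roots to lie outside the unit circle, i.e. |z| > 1 for every root.
This is linear in z: 1 + (-1.11) z = 0  =>  z = -1/(-1.11) = 0.900901,  |z| = 0.900901.
Moduli of all roots: 0.9009.
All moduli strictly greater than 1? No.
Verdict: Not stationary.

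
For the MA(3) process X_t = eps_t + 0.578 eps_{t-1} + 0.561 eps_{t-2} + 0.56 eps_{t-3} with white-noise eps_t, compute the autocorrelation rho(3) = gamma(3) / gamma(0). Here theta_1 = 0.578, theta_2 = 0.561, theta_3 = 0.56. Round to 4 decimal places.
\rho(3) = 0.2854

For an MA(q) process with theta_0 = 1, the autocovariance is
  gamma(k) = sigma^2 * sum_{i=0..q-k} theta_i * theta_{i+k},
and rho(k) = gamma(k) / gamma(0). Sigma^2 cancels.
  numerator   = (1)*(0.56) = 0.56.
  denominator = (1)^2 + (0.578)^2 + (0.561)^2 + (0.56)^2 = 1.962405.
  rho(3) = 0.56 / 1.962405 = 0.2854.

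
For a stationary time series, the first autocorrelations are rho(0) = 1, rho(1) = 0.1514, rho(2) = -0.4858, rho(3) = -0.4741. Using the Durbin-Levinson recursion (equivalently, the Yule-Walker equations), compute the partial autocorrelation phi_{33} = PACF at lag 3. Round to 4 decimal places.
\phi_{33} = -0.3980

The PACF at lag k is phi_{kk}, the last component of the solution
to the Yule-Walker system G_k phi = r_k where
  (G_k)_{ij} = rho(|i - j|), (r_k)_i = rho(i), i,j = 1..k.
Equivalently, Durbin-Levinson gives phi_{kk} iteratively:
  phi_{11} = rho(1)
  phi_{kk} = [rho(k) - sum_{j=1..k-1} phi_{k-1,j} rho(k-j)]
            / [1 - sum_{j=1..k-1} phi_{k-1,j} rho(j)],
  phi_{k,j} = phi_{k-1,j} - phi_{kk} phi_{k-1,k-j},  j = 1..k-1.
Step k = 1:
  phi_11 = rho(1) = 0.1514.
Step k = 2:
  phi_22 = [rho(2) - phi_11 rho(1)] / [1 - phi_11 rho(1)] = [-0.4858 - (0.1514)(0.1514)] / [1 - (0.1514)(0.1514)]
         = -0.50872196 / 0.97707804 = -0.520656.
  Update: phi_21 = phi_11 - phi_22 phi_11 = 0.1514 - (-0.520656)(0.1514) = 0.230227.
Step k = 3:
  phi_33 = [rho(3) - phi_21 rho(2) - phi_22 rho(1)] / [1 - phi_21 rho(1) - phi_22 rho(2)]
    numerator   = -0.4741 - (0.230227)(-0.4858) - (-0.520656)(0.1514) = -0.28342815
    denominator = 1 - (0.230227)(0.1514) - (-0.520656)(-0.4858) = 0.71220868
  phi_33 = -0.28342815 / 0.71220868 = -0.398.
Therefore phi_{33} = -0.3980.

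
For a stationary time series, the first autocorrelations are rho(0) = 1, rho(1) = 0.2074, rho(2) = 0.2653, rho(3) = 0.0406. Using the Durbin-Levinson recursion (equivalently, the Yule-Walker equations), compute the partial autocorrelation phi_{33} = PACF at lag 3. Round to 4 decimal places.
\phi_{33} = -0.0550

The PACF at lag k is phi_{kk}, the last component of the solution
to the Yule-Walker system G_k phi = r_k where
  (G_k)_{ij} = rho(|i - j|), (r_k)_i = rho(i), i,j = 1..k.
Equivalently, Durbin-Levinson gives phi_{kk} iteratively:
  phi_{11} = rho(1)
  phi_{kk} = [rho(k) - sum_{j=1..k-1} phi_{k-1,j} rho(k-j)]
            / [1 - sum_{j=1..k-1} phi_{k-1,j} rho(j)],
  phi_{k,j} = phi_{k-1,j} - phi_{kk} phi_{k-1,k-j},  j = 1..k-1.
Step k = 1:
  phi_11 = rho(1) = 0.2074.
Step k = 2:
  phi_22 = [rho(2) - phi_11 rho(1)] / [1 - phi_11 rho(1)] = [0.2653 - (0.2074)(0.2074)] / [1 - (0.2074)(0.2074)]
         = 0.22228524 / 0.95698524 = 0.232277.
  Update: phi_21 = phi_11 - phi_22 phi_11 = 0.2074 - (0.232277)(0.2074) = 0.159226.
Step k = 3:
  phi_33 = [rho(3) - phi_21 rho(2) - phi_22 rho(1)] / [1 - phi_21 rho(1) - phi_22 rho(2)]
    numerator   = 0.0406 - (0.159226)(0.2653) - (0.232277)(0.2074) = -0.04981677
    denominator = 1 - (0.159226)(0.2074) - (0.232277)(0.2653) = 0.90535359
  phi_33 = -0.04981677 / 0.90535359 = -0.055.
Therefore phi_{33} = -0.0550.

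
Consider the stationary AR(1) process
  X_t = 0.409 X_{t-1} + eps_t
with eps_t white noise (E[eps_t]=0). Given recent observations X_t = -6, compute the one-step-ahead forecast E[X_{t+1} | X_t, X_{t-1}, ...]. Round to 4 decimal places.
E[X_{t+1} \mid \mathcal F_t] = -2.4540

For an AR(p) model X_t = c + sum_i phi_i X_{t-i} + eps_t, the
one-step-ahead conditional mean is
  E[X_{t+1} | X_t, ...] = c + sum_i phi_i X_{t+1-i}.
Substitute known values:
  E[X_{t+1} | ...] = (0.409) * (-6)
                   = -2.4540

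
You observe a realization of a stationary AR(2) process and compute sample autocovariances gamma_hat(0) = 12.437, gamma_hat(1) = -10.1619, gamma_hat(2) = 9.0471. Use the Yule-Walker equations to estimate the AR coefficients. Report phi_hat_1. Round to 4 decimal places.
\hat\phi_{1} = -0.6700

The Yule-Walker equations for an AR(p) process read, in matrix form,
  Gamma_p phi = r_p,   with   (Gamma_p)_{ij} = gamma(|i - j|),
                       (r_p)_i = gamma(i),   i,j = 1..p.
Substitute the sample gammas (Toeplitz matrix and right-hand side of size 2):
  Gamma_p = [[12.437, -10.1619], [-10.1619, 12.437]]
  r_p     = [-10.1619, 9.0471]
Written out:
  12.437 phi_1 - 10.1619 phi_2 = -10.1619
  -10.1619 phi_1 + 12.437 phi_2 = 9.0471
Solve by Cramer's rule:
  det = gamma(0)^2 - gamma(1)^2 = (12.437)^2 - (-10.1619)^2 = 154.678969 - 103.26421161 = 51.41475739
  phi_hat_1 = [gamma(1) gamma(0) - gamma(1) gamma(2)] / det = [(-10.1619)(12.437) - (-10.1619)(9.0471)] / 51.41475739 = -34.44782481 / 51.41475739 = -0.67
  phi_hat_2 = [gamma(0) gamma(2) - gamma(1)^2] / det = [(12.437)(9.0471) - (-10.1619)^2] / 51.41475739 = 9.25457109 / 51.41475739 = 0.18
So phi_hat = [-0.6700, 0.1800].
Therefore phi_hat_1 = -0.6700.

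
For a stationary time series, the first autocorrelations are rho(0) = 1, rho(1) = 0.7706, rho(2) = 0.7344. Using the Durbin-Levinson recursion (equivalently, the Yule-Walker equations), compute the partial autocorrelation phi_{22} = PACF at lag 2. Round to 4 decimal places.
\phi_{22} = 0.3461

The PACF at lag k is phi_{kk}, the last component of the solution
to the Yule-Walker system G_k phi = r_k where
  (G_k)_{ij} = rho(|i - j|), (r_k)_i = rho(i), i,j = 1..k.
Equivalently, Durbin-Levinson gives phi_{kk} iteratively:
  phi_{11} = rho(1)
  phi_{kk} = [rho(k) - sum_{j=1..k-1} phi_{k-1,j} rho(k-j)]
            / [1 - sum_{j=1..k-1} phi_{k-1,j} rho(j)],
  phi_{k,j} = phi_{k-1,j} - phi_{kk} phi_{k-1,k-j},  j = 1..k-1.
Step k = 1:
  phi_11 = rho(1) = 0.7706.
Step k = 2:
  phi_22 = [rho(2) - phi_11 rho(1)] / [1 - phi_11 rho(1)] = [0.7344 - (0.7706)(0.7706)] / [1 - (0.7706)(0.7706)]
         = 0.14057564 / 0.40617564 = 0.3461.
Therefore phi_{22} = 0.3461.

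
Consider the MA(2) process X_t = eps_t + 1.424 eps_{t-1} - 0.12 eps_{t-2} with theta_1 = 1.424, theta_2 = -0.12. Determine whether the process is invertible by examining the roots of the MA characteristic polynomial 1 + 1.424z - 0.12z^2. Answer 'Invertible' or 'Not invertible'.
\text{Not invertible}

The MA(q) characteristic polynomial is P(z) = 1 + 1.424z - 0.12z^2.
Invertibility requires all roots to lie outside the unit circle, i.e. |z| > 1 for every root.
Set 1 + (1.424) z + (-0.12) z^2 = 0, i.e. a z^2 + b z + c = 0 with a = -0.12, b = 1.424, c = 1.
Discriminant D = b^2 - 4ac = (1.424)^2 - 4*(-0.12)*1 = 2.027776 - (-0.48) = 2.507776.
D >= 0, so the roots are real: z = (-b +/- sqrt(D)) / (2a) = (-1.424 +/- 1.583596) / (-0.24).
  z_1 = (-1.424 + 1.583596) / (-0.24) = -0.665,   |z_1| = 0.665.
  z_2 = (-1.424 - 1.583596) / (-0.24) = 12.5316,   |z_2| = 12.5316.
Moduli of all roots: 0.6650, 12.5316.
All moduli strictly greater than 1? No.
Verdict: Not invertible.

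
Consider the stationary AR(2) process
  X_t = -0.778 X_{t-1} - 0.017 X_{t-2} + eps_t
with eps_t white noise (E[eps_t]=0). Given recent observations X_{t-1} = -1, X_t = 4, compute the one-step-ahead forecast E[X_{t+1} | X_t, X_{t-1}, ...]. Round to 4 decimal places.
E[X_{t+1} \mid \mathcal F_t] = -3.0950

For an AR(p) model X_t = c + sum_i phi_i X_{t-i} + eps_t, the
one-step-ahead conditional mean is
  E[X_{t+1} | X_t, ...] = c + sum_i phi_i X_{t+1-i}.
Substitute known values:
  E[X_{t+1} | ...] = (-0.778) * (4) + (-0.017) * (-1)
                   = -3.0950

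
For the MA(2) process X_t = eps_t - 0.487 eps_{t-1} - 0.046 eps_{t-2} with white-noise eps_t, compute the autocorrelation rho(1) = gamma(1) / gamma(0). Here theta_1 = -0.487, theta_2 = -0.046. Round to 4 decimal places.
\rho(1) = -0.3749

For an MA(q) process with theta_0 = 1, the autocovariance is
  gamma(k) = sigma^2 * sum_{i=0..q-k} theta_i * theta_{i+k},
and rho(k) = gamma(k) / gamma(0). Sigma^2 cancels.
  numerator   = (1)*(-0.487) + (-0.487)*(-0.046) = -0.464598.
  denominator = (1)^2 + (-0.487)^2 + (-0.046)^2 = 1.239285.
  rho(1) = -0.464598 / 1.239285 = -0.3749.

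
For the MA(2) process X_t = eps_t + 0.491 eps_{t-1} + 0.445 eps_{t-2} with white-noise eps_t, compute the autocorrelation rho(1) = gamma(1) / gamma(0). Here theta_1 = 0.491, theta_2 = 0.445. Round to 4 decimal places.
\rho(1) = 0.4930

For an MA(q) process with theta_0 = 1, the autocovariance is
  gamma(k) = sigma^2 * sum_{i=0..q-k} theta_i * theta_{i+k},
and rho(k) = gamma(k) / gamma(0). Sigma^2 cancels.
  numerator   = (1)*(0.491) + (0.491)*(0.445) = 0.709495.
  denominator = (1)^2 + (0.491)^2 + (0.445)^2 = 1.439106.
  rho(1) = 0.709495 / 1.439106 = 0.4930.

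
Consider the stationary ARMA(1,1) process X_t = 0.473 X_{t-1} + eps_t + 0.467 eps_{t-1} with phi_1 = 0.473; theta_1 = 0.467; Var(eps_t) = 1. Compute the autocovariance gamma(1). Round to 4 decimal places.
\gamma(1) = 1.4784

Multiply the model equation by X_{t-k} and take expectations. With theta_0 = psi_0 = 1 and psi_j the MA(infinity) weights, this gives
  gamma(k) - sum_i phi_i gamma(k-i) = c_k,
  c_k = sigma^2 * sum_{j=k..q} theta_j psi_{j-k}   (c_k = 0 for k > q),
using gamma(-m) = gamma(m).
psi-weights needed (psi_j = theta_j + sum_i phi_i psi_{j-i}):
  psi_1 = theta_1 + phi_1 = 0.467 + (0.473) = 0.94
Right-hand sides:
  c_0 = sigma^2 (1 + theta_1 psi_1) = 1 * (1 + (0.467)(0.94)) = 1 * 1.43898 = 1.43898
  c_1 = sigma^2 theta_1 = 1 * (0.467) = 0.467
  c_2 = 0
Equations for k = 0 and k = 1 (AR order 1):
  gamma(0) = phi_1 gamma(1) + c_0
  gamma(1) = phi_1 gamma(0) + c_1
Substituting the second into the first: gamma(0) (1 - phi_1^2) = c_0 + phi_1 c_1, so
  gamma(0) = (c_0 + phi_1 c_1) / (1 - phi_1^2) = (1.43898 + (0.473)(0.467)) / (1 - (0.473)^2) = 1.659871 / 0.776271 = 2.138262.
  gamma(1) = phi_1 gamma(0) + c_1 = (0.473)(2.138262) + (0.467) = 1.478398.
Therefore gamma(1) = 1.4784 (to 4 decimal places).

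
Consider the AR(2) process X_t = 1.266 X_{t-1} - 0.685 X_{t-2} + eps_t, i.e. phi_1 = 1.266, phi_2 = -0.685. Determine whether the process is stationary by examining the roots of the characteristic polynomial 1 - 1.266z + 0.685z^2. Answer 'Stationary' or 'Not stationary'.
\text{Stationary}

The AR(p) characteristic polynomial is P(z) = 1 - 1.266z + 0.685z^2.
Stationarity requires all roots to lie outside the unit circle, i.e. |z| > 1 for every root.
Set 1 + (-1.266) z + (0.685) z^2 = 0, i.e. a z^2 + b z + c = 0 with a = 0.685, b = -1.266, c = 1.
Discriminant D = b^2 - 4ac = (-1.266)^2 - 4*(0.685)*1 = 1.602756 - (2.74) = -1.137244.
D < 0, so the roots are the complex-conjugate pair z = (-b +/- i sqrt(-D)) / (2a) = 0.9241 +/- 0.7784i.
For a conjugate pair |z|^2 = z * conj(z) = (product of roots) = c/a = 1/(0.685) = 1.459854, so |z| = sqrt(1.459854) = 1.2082 for both roots.
Moduli of all roots: 1.2082, 1.2082.
All moduli strictly greater than 1? Yes.
Verdict: Stationary.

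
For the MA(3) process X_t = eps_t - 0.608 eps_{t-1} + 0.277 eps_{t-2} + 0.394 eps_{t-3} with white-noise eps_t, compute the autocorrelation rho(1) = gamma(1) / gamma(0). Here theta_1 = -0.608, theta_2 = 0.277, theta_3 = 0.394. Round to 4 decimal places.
\rho(1) = -0.4166

For an MA(q) process with theta_0 = 1, the autocovariance is
  gamma(k) = sigma^2 * sum_{i=0..q-k} theta_i * theta_{i+k},
and rho(k) = gamma(k) / gamma(0). Sigma^2 cancels.
  numerator   = (1)*(-0.608) + (-0.608)*(0.277) + (0.277)*(0.394) = -0.667278.
  denominator = (1)^2 + (-0.608)^2 + (0.277)^2 + (0.394)^2 = 1.601629.
  rho(1) = -0.667278 / 1.601629 = -0.4166.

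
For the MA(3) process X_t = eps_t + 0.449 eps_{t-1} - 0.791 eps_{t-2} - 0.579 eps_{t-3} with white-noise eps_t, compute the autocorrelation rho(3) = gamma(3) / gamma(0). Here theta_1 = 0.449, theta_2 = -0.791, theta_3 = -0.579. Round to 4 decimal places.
\rho(3) = -0.2677

For an MA(q) process with theta_0 = 1, the autocovariance is
  gamma(k) = sigma^2 * sum_{i=0..q-k} theta_i * theta_{i+k},
and rho(k) = gamma(k) / gamma(0). Sigma^2 cancels.
  numerator   = (1)*(-0.579) = -0.579.
  denominator = (1)^2 + (0.449)^2 + (-0.791)^2 + (-0.579)^2 = 2.162523.
  rho(3) = -0.579 / 2.162523 = -0.2677.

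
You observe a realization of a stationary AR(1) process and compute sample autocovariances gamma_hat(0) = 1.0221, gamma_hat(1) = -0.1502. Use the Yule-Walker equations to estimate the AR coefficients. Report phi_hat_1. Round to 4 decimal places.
\hat\phi_{1} = -0.1470

The Yule-Walker equations for an AR(p) process read, in matrix form,
  Gamma_p phi = r_p,   with   (Gamma_p)_{ij} = gamma(|i - j|),
                       (r_p)_i = gamma(i),   i,j = 1..p.
Substitute the sample gammas (Toeplitz matrix and right-hand side of size 1):
  Gamma_p = [[1.0221]]
  r_p     = [-0.1502]
With p = 1 this is the single equation gamma(0) phi_1 = gamma(1):
  phi_hat_1 = gamma(1) / gamma(0) = -0.1502 / 1.0221 = -0.1470.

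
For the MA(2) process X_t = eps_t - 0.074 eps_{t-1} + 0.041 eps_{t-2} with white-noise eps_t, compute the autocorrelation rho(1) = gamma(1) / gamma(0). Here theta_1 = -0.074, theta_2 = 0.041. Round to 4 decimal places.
\rho(1) = -0.0765

For an MA(q) process with theta_0 = 1, the autocovariance is
  gamma(k) = sigma^2 * sum_{i=0..q-k} theta_i * theta_{i+k},
and rho(k) = gamma(k) / gamma(0). Sigma^2 cancels.
  numerator   = (1)*(-0.074) + (-0.074)*(0.041) = -0.077034.
  denominator = (1)^2 + (-0.074)^2 + (0.041)^2 = 1.007157.
  rho(1) = -0.077034 / 1.007157 = -0.0765.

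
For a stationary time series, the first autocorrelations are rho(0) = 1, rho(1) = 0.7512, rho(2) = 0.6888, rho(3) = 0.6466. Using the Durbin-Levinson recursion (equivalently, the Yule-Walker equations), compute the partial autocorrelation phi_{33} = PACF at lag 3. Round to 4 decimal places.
\phi_{33} = 0.1559

The PACF at lag k is phi_{kk}, the last component of the solution
to the Yule-Walker system G_k phi = r_k where
  (G_k)_{ij} = rho(|i - j|), (r_k)_i = rho(i), i,j = 1..k.
Equivalently, Durbin-Levinson gives phi_{kk} iteratively:
  phi_{11} = rho(1)
  phi_{kk} = [rho(k) - sum_{j=1..k-1} phi_{k-1,j} rho(k-j)]
            / [1 - sum_{j=1..k-1} phi_{k-1,j} rho(j)],
  phi_{k,j} = phi_{k-1,j} - phi_{kk} phi_{k-1,k-j},  j = 1..k-1.
Step k = 1:
  phi_11 = rho(1) = 0.7512.
Step k = 2:
  phi_22 = [rho(2) - phi_11 rho(1)] / [1 - phi_11 rho(1)] = [0.6888 - (0.7512)(0.7512)] / [1 - (0.7512)(0.7512)]
         = 0.12449856 / 0.43569856 = 0.285745.
  Update: phi_21 = phi_11 - phi_22 phi_11 = 0.7512 - (0.285745)(0.7512) = 0.536549.
Step k = 3:
  phi_33 = [rho(3) - phi_21 rho(2) - phi_22 rho(1)] / [1 - phi_21 rho(1) - phi_22 rho(2)]
    numerator   = 0.6466 - (0.536549)(0.6888) - (0.285745)(0.7512) = 0.06237392
    denominator = 1 - (0.536549)(0.7512) - (0.285745)(0.6888) = 0.40012375
  phi_33 = 0.06237392 / 0.40012375 = 0.1559.
Therefore phi_{33} = 0.1559.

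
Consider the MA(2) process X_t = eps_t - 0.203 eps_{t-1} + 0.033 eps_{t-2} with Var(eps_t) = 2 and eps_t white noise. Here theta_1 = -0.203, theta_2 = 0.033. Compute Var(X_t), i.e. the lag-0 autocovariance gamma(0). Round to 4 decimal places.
\gamma(0) = 2.0846

For an MA(q) process X_t = eps_t + sum_i theta_i eps_{t-i} with
Var(eps_t) = sigma^2, the variance is
  gamma(0) = sigma^2 * (1 + sum_i theta_i^2).
  sum_i theta_i^2 = (-0.203)^2 + (0.033)^2 = 0.041209 + 0.001089 = 0.042298.
  gamma(0) = 2 * (1 + 0.042298) = 2 * 1.042298 = 2.084596, which rounds to 2.0846.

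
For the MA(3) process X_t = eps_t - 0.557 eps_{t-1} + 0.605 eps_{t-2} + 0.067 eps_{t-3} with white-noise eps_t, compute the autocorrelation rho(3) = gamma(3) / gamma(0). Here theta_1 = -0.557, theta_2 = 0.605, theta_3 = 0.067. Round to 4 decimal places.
\rho(3) = 0.0399

For an MA(q) process with theta_0 = 1, the autocovariance is
  gamma(k) = sigma^2 * sum_{i=0..q-k} theta_i * theta_{i+k},
and rho(k) = gamma(k) / gamma(0). Sigma^2 cancels.
  numerator   = (1)*(0.067) = 0.067.
  denominator = (1)^2 + (-0.557)^2 + (0.605)^2 + (0.067)^2 = 1.680763.
  rho(3) = 0.067 / 1.680763 = 0.0399.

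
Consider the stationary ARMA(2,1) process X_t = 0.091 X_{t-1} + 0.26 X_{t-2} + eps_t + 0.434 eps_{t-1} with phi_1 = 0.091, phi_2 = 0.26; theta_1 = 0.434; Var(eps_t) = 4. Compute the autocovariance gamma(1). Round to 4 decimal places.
\gamma(1) = 3.0397

Multiply the model equation by X_{t-k} and take expectations. With theta_0 = psi_0 = 1 and psi_j the MA(infinity) weights, this gives
  gamma(k) - sum_i phi_i gamma(k-i) = c_k,
  c_k = sigma^2 * sum_{j=k..q} theta_j psi_{j-k}   (c_k = 0 for k > q),
using gamma(-m) = gamma(m).
psi-weights needed (psi_j = theta_j + sum_i phi_i psi_{j-i}):
  psi_1 = theta_1 + phi_1 = 0.434 + (0.091) = 0.525
Right-hand sides:
  c_0 = sigma^2 (1 + theta_1 psi_1) = 4 * (1 + (0.434)(0.525)) = 4 * 1.22785 = 4.9114
  c_1 = sigma^2 theta_1 = 4 * (0.434) = 1.736
  c_2 = 0
Equations for k = 0, 1, 2 (AR order 2, c_2 = 0):
  (E0) gamma(0) = phi_1 gamma(1) + phi_2 gamma(2) + c_0
  (E1) gamma(1) = phi_1 gamma(0) + phi_2 gamma(1) + c_1
  (E2) gamma(2) = phi_1 gamma(1) + phi_2 gamma(0)
From (E1): gamma(1) = A gamma(0) + B with
  A = phi_1 / (1 - phi_2) = 0.091 / 0.74 = 0.122973,   B = c_1 / (1 - phi_2) = 1.736 / 0.74 = 2.345946.
Insert (E2) into (E0): gamma(0) (1 - phi_2^2) = phi_1 (1 + phi_2) gamma(1) + c_0.
  phi_1 (1 + phi_2) = (0.091)(1.26) = 0.11466,   1 - phi_2^2 = 0.9324.
Replace gamma(1) by A gamma(0) + B and collect gamma(0):
  gamma(0) [0.9324 - (0.11466)(0.122973)] = (0.11466)(2.345946) + 4.9114
  gamma(0) * 0.9183 = 5.180386
  gamma(0) = 5.180386 / 0.9183 = 5.641279.
  gamma(1) = A gamma(0) + B = (0.122973)(5.641279) + (2.345946) = 3.039671.
Therefore gamma(1) = 3.0397 (to 4 decimal places).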